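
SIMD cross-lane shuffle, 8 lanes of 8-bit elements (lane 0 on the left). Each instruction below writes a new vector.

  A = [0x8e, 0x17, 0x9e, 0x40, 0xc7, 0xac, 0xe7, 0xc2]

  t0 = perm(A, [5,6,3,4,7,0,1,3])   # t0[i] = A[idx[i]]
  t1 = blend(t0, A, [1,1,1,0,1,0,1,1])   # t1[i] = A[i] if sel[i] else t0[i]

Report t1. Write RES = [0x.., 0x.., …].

RES = [ 0x8e  0x17  0x9e  0xc7  0xc7  0x8e  0xe7  0xc2 ]

  t0: ac e7 40 c7 c2 8e 17 40
  t1: 8e 17 9e c7 c7 8e e7 c2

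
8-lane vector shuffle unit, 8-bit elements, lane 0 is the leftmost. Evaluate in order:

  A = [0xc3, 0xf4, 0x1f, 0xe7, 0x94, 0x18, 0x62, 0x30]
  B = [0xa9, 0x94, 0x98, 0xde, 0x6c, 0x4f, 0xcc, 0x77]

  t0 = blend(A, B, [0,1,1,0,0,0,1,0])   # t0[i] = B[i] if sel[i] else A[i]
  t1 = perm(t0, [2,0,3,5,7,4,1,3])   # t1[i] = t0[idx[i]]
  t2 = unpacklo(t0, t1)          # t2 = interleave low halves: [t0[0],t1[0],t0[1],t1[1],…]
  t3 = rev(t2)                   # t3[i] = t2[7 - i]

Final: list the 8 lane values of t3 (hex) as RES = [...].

t0 = [0xc3, 0x94, 0x98, 0xe7, 0x94, 0x18, 0xcc, 0x30]
t1 = [0x98, 0xc3, 0xe7, 0x18, 0x30, 0x94, 0x94, 0xe7]
t2 = [0xc3, 0x98, 0x94, 0xc3, 0x98, 0xe7, 0xe7, 0x18]
t3 = [0x18, 0xe7, 0xe7, 0x98, 0xc3, 0x94, 0x98, 0xc3]

RES = [0x18, 0xe7, 0xe7, 0x98, 0xc3, 0x94, 0x98, 0xc3]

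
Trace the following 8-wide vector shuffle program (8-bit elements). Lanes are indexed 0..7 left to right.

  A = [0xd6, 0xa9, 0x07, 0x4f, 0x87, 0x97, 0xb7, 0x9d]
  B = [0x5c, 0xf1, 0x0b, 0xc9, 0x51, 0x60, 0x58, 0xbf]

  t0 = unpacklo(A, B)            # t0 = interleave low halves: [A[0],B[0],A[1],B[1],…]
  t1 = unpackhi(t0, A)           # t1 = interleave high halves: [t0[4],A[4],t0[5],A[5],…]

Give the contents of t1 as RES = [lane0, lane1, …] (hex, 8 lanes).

RES = [ 0x07  0x87  0x0b  0x97  0x4f  0xb7  0xc9  0x9d ]

→ t0 |d6|5c|a9|f1|07|0b|4f|c9|
→ t1 |07|87|0b|97|4f|b7|c9|9d|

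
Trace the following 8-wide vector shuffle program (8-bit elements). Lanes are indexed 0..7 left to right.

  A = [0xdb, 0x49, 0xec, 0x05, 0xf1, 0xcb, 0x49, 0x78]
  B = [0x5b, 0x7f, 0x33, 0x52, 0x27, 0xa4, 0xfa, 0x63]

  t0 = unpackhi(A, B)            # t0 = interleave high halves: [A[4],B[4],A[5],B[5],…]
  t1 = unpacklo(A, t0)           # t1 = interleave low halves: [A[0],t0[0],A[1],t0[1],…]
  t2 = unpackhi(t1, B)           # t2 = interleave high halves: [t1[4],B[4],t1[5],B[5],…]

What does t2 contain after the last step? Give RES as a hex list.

t0 = [0xf1, 0x27, 0xcb, 0xa4, 0x49, 0xfa, 0x78, 0x63]
t1 = [0xdb, 0xf1, 0x49, 0x27, 0xec, 0xcb, 0x05, 0xa4]
t2 = [0xec, 0x27, 0xcb, 0xa4, 0x05, 0xfa, 0xa4, 0x63]

RES = [ 0xec  0x27  0xcb  0xa4  0x05  0xfa  0xa4  0x63 ]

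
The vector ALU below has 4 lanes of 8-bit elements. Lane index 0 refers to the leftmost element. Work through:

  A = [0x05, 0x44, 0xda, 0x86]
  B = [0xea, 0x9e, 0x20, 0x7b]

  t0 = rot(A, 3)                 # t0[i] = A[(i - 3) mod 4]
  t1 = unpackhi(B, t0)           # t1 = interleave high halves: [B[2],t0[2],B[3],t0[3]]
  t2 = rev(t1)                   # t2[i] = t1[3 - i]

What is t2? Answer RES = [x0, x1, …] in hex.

  t0: 44 da 86 05
  t1: 20 86 7b 05
  t2: 05 7b 86 20

RES = [0x05, 0x7b, 0x86, 0x20]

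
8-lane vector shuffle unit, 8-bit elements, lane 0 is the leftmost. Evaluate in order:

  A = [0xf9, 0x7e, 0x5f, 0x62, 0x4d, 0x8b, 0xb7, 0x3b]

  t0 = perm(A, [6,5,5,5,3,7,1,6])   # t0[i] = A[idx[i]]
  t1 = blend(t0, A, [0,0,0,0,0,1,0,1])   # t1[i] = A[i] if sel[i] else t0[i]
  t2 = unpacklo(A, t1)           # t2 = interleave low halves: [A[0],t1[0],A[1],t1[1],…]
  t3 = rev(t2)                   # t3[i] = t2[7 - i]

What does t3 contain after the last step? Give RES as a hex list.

RES = [0x8b, 0x62, 0x8b, 0x5f, 0x8b, 0x7e, 0xb7, 0xf9]

→ t0 |b7|8b|8b|8b|62|3b|7e|b7|
→ t1 |b7|8b|8b|8b|62|8b|7e|3b|
→ t2 |f9|b7|7e|8b|5f|8b|62|8b|
→ t3 |8b|62|8b|5f|8b|7e|b7|f9|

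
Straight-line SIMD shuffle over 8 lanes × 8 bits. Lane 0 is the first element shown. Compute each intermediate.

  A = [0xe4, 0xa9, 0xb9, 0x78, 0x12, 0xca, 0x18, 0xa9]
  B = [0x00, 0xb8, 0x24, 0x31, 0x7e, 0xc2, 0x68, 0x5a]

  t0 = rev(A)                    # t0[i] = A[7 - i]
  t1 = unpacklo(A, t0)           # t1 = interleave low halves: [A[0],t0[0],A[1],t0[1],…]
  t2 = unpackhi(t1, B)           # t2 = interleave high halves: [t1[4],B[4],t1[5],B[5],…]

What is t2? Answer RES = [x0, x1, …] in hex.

RES = [0xb9, 0x7e, 0xca, 0xc2, 0x78, 0x68, 0x12, 0x5a]

  t0: a9 18 ca 12 78 b9 a9 e4
  t1: e4 a9 a9 18 b9 ca 78 12
  t2: b9 7e ca c2 78 68 12 5a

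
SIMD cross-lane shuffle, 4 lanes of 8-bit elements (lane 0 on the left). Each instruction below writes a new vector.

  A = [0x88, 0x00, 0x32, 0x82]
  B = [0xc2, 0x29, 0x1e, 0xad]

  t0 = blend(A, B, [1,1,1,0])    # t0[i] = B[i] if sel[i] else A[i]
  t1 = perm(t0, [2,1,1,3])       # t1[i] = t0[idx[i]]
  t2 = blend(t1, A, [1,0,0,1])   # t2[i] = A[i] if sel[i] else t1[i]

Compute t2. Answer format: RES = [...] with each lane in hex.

RES = [ 0x88  0x29  0x29  0x82 ]

t0 = [0xc2, 0x29, 0x1e, 0x82]
t1 = [0x1e, 0x29, 0x29, 0x82]
t2 = [0x88, 0x29, 0x29, 0x82]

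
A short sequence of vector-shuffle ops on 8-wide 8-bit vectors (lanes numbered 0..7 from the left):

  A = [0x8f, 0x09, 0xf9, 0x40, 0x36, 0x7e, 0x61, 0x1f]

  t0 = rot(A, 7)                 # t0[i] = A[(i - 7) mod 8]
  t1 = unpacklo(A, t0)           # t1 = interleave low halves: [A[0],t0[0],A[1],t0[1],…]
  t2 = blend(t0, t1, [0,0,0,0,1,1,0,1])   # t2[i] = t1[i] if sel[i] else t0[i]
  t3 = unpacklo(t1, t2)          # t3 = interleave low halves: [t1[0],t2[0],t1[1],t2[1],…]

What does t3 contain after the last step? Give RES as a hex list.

t0 = [0x09, 0xf9, 0x40, 0x36, 0x7e, 0x61, 0x1f, 0x8f]
t1 = [0x8f, 0x09, 0x09, 0xf9, 0xf9, 0x40, 0x40, 0x36]
t2 = [0x09, 0xf9, 0x40, 0x36, 0xf9, 0x40, 0x1f, 0x36]
t3 = [0x8f, 0x09, 0x09, 0xf9, 0x09, 0x40, 0xf9, 0x36]

RES = [ 0x8f  0x09  0x09  0xf9  0x09  0x40  0xf9  0x36 ]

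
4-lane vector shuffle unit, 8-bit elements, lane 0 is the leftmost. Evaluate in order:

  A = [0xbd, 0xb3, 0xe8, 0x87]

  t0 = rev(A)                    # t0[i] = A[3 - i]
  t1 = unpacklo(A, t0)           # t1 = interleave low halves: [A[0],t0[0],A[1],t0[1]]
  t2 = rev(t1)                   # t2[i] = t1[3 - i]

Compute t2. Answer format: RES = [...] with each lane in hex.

RES = [0xe8, 0xb3, 0x87, 0xbd]

  t0: 87 e8 b3 bd
  t1: bd 87 b3 e8
  t2: e8 b3 87 bd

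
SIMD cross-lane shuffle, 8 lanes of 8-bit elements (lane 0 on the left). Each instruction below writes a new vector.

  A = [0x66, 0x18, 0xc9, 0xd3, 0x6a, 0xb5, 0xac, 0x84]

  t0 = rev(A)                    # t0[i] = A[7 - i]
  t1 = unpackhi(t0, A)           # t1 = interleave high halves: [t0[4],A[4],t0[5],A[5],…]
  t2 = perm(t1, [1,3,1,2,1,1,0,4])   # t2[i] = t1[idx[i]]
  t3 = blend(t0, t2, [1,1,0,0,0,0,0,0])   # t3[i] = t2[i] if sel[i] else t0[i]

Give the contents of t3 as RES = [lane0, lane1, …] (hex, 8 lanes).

RES = [ 0x6a  0xb5  0xb5  0x6a  0xd3  0xc9  0x18  0x66 ]

→ t0 |84|ac|b5|6a|d3|c9|18|66|
→ t1 |d3|6a|c9|b5|18|ac|66|84|
→ t2 |6a|b5|6a|c9|6a|6a|d3|18|
→ t3 |6a|b5|b5|6a|d3|c9|18|66|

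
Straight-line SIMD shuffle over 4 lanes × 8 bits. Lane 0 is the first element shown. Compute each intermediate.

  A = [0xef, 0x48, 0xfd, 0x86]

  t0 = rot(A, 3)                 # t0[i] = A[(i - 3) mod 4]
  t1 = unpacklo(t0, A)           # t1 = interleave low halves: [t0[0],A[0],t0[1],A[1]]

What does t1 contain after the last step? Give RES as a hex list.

  t0: 48 fd 86 ef
  t1: 48 ef fd 48

RES = [ 0x48  0xef  0xfd  0x48 ]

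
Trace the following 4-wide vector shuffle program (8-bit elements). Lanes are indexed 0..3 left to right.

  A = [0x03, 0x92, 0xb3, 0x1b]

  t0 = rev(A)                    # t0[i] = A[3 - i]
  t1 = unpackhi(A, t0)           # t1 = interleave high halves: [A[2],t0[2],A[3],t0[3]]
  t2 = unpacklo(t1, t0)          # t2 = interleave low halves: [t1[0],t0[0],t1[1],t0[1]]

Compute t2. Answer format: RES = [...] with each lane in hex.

RES = [0xb3, 0x1b, 0x92, 0xb3]

→ t0 |1b|b3|92|03|
→ t1 |b3|92|1b|03|
→ t2 |b3|1b|92|b3|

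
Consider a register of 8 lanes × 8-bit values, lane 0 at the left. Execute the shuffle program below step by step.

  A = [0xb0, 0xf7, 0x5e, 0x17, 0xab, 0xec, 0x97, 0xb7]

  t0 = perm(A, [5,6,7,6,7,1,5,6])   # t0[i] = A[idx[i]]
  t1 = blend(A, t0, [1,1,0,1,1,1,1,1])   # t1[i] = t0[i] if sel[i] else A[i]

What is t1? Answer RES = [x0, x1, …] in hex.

t0 = [0xec, 0x97, 0xb7, 0x97, 0xb7, 0xf7, 0xec, 0x97]
t1 = [0xec, 0x97, 0x5e, 0x97, 0xb7, 0xf7, 0xec, 0x97]

RES = [0xec, 0x97, 0x5e, 0x97, 0xb7, 0xf7, 0xec, 0x97]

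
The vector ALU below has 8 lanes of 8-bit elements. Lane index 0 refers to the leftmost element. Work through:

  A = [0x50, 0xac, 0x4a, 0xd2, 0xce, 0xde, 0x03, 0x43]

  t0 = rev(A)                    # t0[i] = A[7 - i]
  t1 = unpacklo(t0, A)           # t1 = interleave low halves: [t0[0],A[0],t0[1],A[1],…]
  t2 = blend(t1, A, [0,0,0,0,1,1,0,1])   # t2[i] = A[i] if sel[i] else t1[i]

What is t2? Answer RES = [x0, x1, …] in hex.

RES = [ 0x43  0x50  0x03  0xac  0xce  0xde  0xce  0x43 ]

  t0: 43 03 de ce d2 4a ac 50
  t1: 43 50 03 ac de 4a ce d2
  t2: 43 50 03 ac ce de ce 43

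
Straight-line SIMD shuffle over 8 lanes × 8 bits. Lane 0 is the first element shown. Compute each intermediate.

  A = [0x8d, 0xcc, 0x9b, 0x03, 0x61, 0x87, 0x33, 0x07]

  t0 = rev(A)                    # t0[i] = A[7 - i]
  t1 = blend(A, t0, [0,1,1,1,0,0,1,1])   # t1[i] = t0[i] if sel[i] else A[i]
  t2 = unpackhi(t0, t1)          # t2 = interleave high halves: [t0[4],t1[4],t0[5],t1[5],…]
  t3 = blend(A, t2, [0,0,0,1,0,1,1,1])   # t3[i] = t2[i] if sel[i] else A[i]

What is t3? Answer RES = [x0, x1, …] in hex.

RES = [ 0x8d  0xcc  0x9b  0x87  0x61  0xcc  0x8d  0x8d ]

  t0: 07 33 87 61 03 9b cc 8d
  t1: 8d 33 87 61 61 87 cc 8d
  t2: 03 61 9b 87 cc cc 8d 8d
  t3: 8d cc 9b 87 61 cc 8d 8d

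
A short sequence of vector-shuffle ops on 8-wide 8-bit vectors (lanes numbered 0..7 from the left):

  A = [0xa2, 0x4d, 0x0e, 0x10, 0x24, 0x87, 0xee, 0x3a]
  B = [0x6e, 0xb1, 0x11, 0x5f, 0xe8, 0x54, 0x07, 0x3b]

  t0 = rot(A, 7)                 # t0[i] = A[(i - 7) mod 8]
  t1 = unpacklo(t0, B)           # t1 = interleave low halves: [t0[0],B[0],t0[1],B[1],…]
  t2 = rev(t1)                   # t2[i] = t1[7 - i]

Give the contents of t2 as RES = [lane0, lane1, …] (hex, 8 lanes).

RES = [0x5f, 0x24, 0x11, 0x10, 0xb1, 0x0e, 0x6e, 0x4d]

t0 = [0x4d, 0x0e, 0x10, 0x24, 0x87, 0xee, 0x3a, 0xa2]
t1 = [0x4d, 0x6e, 0x0e, 0xb1, 0x10, 0x11, 0x24, 0x5f]
t2 = [0x5f, 0x24, 0x11, 0x10, 0xb1, 0x0e, 0x6e, 0x4d]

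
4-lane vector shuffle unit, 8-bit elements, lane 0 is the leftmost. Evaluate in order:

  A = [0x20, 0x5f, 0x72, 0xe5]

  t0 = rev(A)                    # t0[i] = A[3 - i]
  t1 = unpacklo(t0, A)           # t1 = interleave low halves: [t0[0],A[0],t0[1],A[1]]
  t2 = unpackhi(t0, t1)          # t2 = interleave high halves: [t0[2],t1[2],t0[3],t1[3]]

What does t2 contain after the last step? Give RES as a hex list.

RES = [ 0x5f  0x72  0x20  0x5f ]

  t0: e5 72 5f 20
  t1: e5 20 72 5f
  t2: 5f 72 20 5f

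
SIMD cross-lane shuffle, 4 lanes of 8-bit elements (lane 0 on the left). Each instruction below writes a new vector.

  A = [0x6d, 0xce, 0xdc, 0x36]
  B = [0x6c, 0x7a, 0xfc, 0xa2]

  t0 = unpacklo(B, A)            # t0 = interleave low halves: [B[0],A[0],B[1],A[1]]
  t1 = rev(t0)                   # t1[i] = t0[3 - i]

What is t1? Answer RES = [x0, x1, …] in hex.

RES = [ 0xce  0x7a  0x6d  0x6c ]

  t0: 6c 6d 7a ce
  t1: ce 7a 6d 6c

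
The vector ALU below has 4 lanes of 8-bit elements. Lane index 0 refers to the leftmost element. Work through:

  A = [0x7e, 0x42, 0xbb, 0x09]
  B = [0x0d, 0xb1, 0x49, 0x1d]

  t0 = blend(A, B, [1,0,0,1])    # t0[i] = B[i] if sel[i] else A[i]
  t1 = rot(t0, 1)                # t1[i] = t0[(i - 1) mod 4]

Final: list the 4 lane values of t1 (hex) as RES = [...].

t0 = [0x0d, 0x42, 0xbb, 0x1d]
t1 = [0x1d, 0x0d, 0x42, 0xbb]

RES = [0x1d, 0x0d, 0x42, 0xbb]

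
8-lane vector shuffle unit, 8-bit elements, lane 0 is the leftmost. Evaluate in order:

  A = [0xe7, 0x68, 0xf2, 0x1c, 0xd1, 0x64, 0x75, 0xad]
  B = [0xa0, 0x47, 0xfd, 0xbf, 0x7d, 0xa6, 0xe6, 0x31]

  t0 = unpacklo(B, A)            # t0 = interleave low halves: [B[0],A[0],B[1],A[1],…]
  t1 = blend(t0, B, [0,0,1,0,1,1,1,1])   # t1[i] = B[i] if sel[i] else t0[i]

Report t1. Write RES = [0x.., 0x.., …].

t0 = [0xa0, 0xe7, 0x47, 0x68, 0xfd, 0xf2, 0xbf, 0x1c]
t1 = [0xa0, 0xe7, 0xfd, 0x68, 0x7d, 0xa6, 0xe6, 0x31]

RES = [0xa0, 0xe7, 0xfd, 0x68, 0x7d, 0xa6, 0xe6, 0x31]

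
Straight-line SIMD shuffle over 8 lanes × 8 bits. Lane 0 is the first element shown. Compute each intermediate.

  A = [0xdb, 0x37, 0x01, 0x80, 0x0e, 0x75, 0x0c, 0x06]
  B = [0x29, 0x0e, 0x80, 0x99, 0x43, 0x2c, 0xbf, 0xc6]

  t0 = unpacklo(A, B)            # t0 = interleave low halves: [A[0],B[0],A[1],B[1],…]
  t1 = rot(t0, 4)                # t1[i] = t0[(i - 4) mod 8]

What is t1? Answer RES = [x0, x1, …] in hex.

  t0: db 29 37 0e 01 80 80 99
  t1: 01 80 80 99 db 29 37 0e

RES = [0x01, 0x80, 0x80, 0x99, 0xdb, 0x29, 0x37, 0x0e]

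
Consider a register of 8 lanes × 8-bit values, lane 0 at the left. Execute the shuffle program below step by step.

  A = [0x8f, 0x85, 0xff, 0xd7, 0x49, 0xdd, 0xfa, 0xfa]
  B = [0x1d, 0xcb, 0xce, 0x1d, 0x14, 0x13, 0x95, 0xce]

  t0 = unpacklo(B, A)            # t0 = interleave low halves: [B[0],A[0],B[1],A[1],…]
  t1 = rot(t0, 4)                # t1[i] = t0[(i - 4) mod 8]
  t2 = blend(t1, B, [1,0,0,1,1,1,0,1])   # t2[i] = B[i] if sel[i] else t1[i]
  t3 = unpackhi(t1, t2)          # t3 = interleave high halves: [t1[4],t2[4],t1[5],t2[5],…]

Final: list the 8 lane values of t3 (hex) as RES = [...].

RES = [ 0x1d  0x14  0x8f  0x13  0xcb  0xcb  0x85  0xce ]

  t0: 1d 8f cb 85 ce ff 1d d7
  t1: ce ff 1d d7 1d 8f cb 85
  t2: 1d ff 1d 1d 14 13 cb ce
  t3: 1d 14 8f 13 cb cb 85 ce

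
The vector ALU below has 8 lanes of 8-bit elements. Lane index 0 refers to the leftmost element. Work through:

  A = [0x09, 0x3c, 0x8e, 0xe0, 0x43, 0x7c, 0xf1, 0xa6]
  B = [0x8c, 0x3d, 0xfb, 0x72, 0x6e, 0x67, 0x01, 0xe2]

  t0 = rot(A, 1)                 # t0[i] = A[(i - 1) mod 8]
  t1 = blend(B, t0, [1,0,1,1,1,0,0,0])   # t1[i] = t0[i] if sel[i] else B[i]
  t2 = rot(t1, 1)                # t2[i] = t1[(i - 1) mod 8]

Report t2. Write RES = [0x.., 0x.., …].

RES = [0xe2, 0xa6, 0x3d, 0x3c, 0x8e, 0xe0, 0x67, 0x01]

t0 = [0xa6, 0x09, 0x3c, 0x8e, 0xe0, 0x43, 0x7c, 0xf1]
t1 = [0xa6, 0x3d, 0x3c, 0x8e, 0xe0, 0x67, 0x01, 0xe2]
t2 = [0xe2, 0xa6, 0x3d, 0x3c, 0x8e, 0xe0, 0x67, 0x01]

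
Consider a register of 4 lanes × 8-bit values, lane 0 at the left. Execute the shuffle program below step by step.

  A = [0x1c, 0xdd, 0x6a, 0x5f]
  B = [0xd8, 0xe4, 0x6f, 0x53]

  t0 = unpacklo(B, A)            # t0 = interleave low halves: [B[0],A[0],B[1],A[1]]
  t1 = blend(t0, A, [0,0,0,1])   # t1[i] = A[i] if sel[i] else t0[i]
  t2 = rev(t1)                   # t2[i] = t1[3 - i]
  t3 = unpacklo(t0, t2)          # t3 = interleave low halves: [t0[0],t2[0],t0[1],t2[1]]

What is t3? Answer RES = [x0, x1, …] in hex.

RES = [ 0xd8  0x5f  0x1c  0xe4 ]

  t0: d8 1c e4 dd
  t1: d8 1c e4 5f
  t2: 5f e4 1c d8
  t3: d8 5f 1c e4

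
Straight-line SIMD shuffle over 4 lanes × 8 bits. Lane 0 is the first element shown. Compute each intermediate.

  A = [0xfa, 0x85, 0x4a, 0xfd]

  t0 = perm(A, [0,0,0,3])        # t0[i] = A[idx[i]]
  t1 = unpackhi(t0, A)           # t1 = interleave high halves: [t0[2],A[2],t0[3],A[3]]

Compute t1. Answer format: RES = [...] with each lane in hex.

RES = [ 0xfa  0x4a  0xfd  0xfd ]

t0 = [0xfa, 0xfa, 0xfa, 0xfd]
t1 = [0xfa, 0x4a, 0xfd, 0xfd]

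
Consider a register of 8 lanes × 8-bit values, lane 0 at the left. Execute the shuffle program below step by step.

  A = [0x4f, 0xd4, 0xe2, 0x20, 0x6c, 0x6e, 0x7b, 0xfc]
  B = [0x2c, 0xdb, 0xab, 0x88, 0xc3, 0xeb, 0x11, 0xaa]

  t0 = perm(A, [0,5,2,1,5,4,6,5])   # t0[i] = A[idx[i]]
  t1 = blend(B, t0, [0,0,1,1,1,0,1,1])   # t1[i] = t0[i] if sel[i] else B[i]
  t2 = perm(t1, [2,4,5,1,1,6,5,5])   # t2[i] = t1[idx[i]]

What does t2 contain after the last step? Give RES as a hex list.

RES = [0xe2, 0x6e, 0xeb, 0xdb, 0xdb, 0x7b, 0xeb, 0xeb]

→ t0 |4f|6e|e2|d4|6e|6c|7b|6e|
→ t1 |2c|db|e2|d4|6e|eb|7b|6e|
→ t2 |e2|6e|eb|db|db|7b|eb|eb|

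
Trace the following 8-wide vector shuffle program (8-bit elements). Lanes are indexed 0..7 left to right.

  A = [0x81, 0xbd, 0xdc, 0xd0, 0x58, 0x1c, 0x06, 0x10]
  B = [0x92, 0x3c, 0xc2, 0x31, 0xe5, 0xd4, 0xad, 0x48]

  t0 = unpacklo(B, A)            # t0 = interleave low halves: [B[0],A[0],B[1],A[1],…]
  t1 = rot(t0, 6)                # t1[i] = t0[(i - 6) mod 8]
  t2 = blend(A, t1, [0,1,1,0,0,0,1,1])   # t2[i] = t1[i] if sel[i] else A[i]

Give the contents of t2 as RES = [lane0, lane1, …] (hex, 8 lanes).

RES = [0x81, 0xbd, 0xc2, 0xd0, 0x58, 0x1c, 0x92, 0x81]

t0 = [0x92, 0x81, 0x3c, 0xbd, 0xc2, 0xdc, 0x31, 0xd0]
t1 = [0x3c, 0xbd, 0xc2, 0xdc, 0x31, 0xd0, 0x92, 0x81]
t2 = [0x81, 0xbd, 0xc2, 0xd0, 0x58, 0x1c, 0x92, 0x81]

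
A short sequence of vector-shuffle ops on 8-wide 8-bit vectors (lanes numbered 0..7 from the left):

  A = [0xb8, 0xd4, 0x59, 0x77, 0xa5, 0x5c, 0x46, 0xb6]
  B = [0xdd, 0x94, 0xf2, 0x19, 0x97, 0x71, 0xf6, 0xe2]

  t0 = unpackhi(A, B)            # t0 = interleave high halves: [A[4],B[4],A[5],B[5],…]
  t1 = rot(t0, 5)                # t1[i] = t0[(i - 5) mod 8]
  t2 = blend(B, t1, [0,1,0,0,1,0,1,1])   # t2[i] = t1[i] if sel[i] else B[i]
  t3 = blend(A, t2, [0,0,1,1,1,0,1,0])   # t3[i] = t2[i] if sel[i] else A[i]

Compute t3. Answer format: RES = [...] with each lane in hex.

t0 = [0xa5, 0x97, 0x5c, 0x71, 0x46, 0xf6, 0xb6, 0xe2]
t1 = [0x71, 0x46, 0xf6, 0xb6, 0xe2, 0xa5, 0x97, 0x5c]
t2 = [0xdd, 0x46, 0xf2, 0x19, 0xe2, 0x71, 0x97, 0x5c]
t3 = [0xb8, 0xd4, 0xf2, 0x19, 0xe2, 0x5c, 0x97, 0xb6]

RES = [0xb8, 0xd4, 0xf2, 0x19, 0xe2, 0x5c, 0x97, 0xb6]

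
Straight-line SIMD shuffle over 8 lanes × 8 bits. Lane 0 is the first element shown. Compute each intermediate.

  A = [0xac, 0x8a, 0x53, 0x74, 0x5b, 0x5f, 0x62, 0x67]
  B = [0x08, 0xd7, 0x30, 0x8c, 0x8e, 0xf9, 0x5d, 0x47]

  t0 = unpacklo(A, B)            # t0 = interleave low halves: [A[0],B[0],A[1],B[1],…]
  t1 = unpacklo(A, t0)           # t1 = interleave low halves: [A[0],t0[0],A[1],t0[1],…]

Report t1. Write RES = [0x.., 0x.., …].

RES = [ 0xac  0xac  0x8a  0x08  0x53  0x8a  0x74  0xd7 ]

→ t0 |ac|08|8a|d7|53|30|74|8c|
→ t1 |ac|ac|8a|08|53|8a|74|d7|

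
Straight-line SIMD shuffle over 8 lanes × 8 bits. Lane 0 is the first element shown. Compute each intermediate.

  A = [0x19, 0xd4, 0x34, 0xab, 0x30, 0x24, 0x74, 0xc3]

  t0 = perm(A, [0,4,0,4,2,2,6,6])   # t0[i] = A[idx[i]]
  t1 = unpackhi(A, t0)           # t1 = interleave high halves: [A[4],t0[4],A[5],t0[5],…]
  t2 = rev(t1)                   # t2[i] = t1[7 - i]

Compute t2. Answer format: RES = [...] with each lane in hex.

t0 = [0x19, 0x30, 0x19, 0x30, 0x34, 0x34, 0x74, 0x74]
t1 = [0x30, 0x34, 0x24, 0x34, 0x74, 0x74, 0xc3, 0x74]
t2 = [0x74, 0xc3, 0x74, 0x74, 0x34, 0x24, 0x34, 0x30]

RES = [ 0x74  0xc3  0x74  0x74  0x34  0x24  0x34  0x30 ]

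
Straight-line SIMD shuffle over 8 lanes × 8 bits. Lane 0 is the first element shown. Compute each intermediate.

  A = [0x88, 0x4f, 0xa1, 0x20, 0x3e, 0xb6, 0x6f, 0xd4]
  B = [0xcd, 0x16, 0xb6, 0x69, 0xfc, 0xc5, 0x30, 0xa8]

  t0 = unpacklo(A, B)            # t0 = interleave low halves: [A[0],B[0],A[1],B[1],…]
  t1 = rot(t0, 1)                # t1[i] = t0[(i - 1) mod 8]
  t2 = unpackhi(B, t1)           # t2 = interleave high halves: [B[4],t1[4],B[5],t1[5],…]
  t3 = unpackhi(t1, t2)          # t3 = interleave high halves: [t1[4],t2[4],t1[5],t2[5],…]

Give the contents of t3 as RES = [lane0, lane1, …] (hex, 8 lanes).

→ t0 |88|cd|4f|16|a1|b6|20|69|
→ t1 |69|88|cd|4f|16|a1|b6|20|
→ t2 |fc|16|c5|a1|30|b6|a8|20|
→ t3 |16|30|a1|b6|b6|a8|20|20|

RES = [0x16, 0x30, 0xa1, 0xb6, 0xb6, 0xa8, 0x20, 0x20]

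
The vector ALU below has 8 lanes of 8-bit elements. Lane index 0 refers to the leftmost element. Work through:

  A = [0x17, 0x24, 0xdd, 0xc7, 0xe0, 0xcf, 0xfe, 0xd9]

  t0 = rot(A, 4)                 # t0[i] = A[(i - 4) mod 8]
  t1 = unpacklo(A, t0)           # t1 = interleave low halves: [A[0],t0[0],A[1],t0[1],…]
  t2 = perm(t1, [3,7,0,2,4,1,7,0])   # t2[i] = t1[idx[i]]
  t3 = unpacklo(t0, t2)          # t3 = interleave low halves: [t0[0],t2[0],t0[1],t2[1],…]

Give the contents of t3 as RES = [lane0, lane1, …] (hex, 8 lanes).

RES = [0xe0, 0xcf, 0xcf, 0xd9, 0xfe, 0x17, 0xd9, 0x24]

→ t0 |e0|cf|fe|d9|17|24|dd|c7|
→ t1 |17|e0|24|cf|dd|fe|c7|d9|
→ t2 |cf|d9|17|24|dd|e0|d9|17|
→ t3 |e0|cf|cf|d9|fe|17|d9|24|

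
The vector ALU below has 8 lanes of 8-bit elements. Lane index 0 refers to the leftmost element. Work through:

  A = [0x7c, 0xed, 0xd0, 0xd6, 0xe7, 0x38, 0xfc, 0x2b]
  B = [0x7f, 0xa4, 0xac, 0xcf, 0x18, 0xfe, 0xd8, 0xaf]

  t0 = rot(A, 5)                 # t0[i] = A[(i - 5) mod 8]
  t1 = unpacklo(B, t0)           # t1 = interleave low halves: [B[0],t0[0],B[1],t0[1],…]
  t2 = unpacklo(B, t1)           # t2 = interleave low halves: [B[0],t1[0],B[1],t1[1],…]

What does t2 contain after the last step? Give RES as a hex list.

→ t0 |d6|e7|38|fc|2b|7c|ed|d0|
→ t1 |7f|d6|a4|e7|ac|38|cf|fc|
→ t2 |7f|7f|a4|d6|ac|a4|cf|e7|

RES = [ 0x7f  0x7f  0xa4  0xd6  0xac  0xa4  0xcf  0xe7 ]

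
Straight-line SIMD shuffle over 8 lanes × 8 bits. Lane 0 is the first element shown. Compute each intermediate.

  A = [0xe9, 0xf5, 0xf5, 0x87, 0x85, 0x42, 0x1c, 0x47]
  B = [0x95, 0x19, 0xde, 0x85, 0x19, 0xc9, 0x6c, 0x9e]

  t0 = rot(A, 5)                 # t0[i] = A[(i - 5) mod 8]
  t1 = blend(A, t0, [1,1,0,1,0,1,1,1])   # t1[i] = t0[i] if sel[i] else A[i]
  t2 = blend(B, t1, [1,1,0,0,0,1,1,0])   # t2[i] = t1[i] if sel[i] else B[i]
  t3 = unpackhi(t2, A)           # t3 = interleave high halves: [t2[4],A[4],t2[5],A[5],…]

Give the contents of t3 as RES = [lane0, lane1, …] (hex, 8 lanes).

→ t0 |87|85|42|1c|47|e9|f5|f5|
→ t1 |87|85|f5|1c|85|e9|f5|f5|
→ t2 |87|85|de|85|19|e9|f5|9e|
→ t3 |19|85|e9|42|f5|1c|9e|47|

RES = [ 0x19  0x85  0xe9  0x42  0xf5  0x1c  0x9e  0x47 ]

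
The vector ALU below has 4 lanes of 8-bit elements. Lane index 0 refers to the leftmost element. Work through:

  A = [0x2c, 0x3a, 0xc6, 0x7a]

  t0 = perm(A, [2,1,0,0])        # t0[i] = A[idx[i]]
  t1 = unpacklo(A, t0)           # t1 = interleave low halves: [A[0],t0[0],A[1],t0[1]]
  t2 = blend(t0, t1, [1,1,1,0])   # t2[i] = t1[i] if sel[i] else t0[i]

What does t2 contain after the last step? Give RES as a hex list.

  t0: c6 3a 2c 2c
  t1: 2c c6 3a 3a
  t2: 2c c6 3a 2c

RES = [0x2c, 0xc6, 0x3a, 0x2c]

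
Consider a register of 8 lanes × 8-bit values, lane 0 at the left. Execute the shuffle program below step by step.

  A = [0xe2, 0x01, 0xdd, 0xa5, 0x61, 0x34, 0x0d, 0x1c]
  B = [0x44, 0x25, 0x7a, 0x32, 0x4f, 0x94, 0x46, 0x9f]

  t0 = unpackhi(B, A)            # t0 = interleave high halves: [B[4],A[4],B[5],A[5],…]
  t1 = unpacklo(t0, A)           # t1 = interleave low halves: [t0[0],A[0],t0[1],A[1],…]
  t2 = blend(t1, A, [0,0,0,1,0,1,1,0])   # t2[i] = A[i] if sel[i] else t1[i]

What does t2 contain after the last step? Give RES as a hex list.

→ t0 |4f|61|94|34|46|0d|9f|1c|
→ t1 |4f|e2|61|01|94|dd|34|a5|
→ t2 |4f|e2|61|a5|94|34|0d|a5|

RES = [0x4f, 0xe2, 0x61, 0xa5, 0x94, 0x34, 0x0d, 0xa5]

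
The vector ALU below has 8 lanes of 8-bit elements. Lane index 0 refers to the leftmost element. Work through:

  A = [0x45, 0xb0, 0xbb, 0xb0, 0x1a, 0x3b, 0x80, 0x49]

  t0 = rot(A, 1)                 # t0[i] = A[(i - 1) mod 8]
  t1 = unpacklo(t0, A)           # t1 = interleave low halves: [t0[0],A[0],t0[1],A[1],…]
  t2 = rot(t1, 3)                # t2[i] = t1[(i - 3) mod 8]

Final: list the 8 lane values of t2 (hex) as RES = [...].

t0 = [0x49, 0x45, 0xb0, 0xbb, 0xb0, 0x1a, 0x3b, 0x80]
t1 = [0x49, 0x45, 0x45, 0xb0, 0xb0, 0xbb, 0xbb, 0xb0]
t2 = [0xbb, 0xbb, 0xb0, 0x49, 0x45, 0x45, 0xb0, 0xb0]

RES = [0xbb, 0xbb, 0xb0, 0x49, 0x45, 0x45, 0xb0, 0xb0]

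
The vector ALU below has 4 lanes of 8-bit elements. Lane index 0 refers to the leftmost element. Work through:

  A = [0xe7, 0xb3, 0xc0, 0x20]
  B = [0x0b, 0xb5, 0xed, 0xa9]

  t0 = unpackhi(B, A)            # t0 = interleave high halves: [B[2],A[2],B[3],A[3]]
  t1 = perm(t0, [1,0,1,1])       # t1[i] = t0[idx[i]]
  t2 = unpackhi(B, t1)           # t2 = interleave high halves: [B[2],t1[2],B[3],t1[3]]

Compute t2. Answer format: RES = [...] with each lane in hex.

RES = [0xed, 0xc0, 0xa9, 0xc0]

t0 = [0xed, 0xc0, 0xa9, 0x20]
t1 = [0xc0, 0xed, 0xc0, 0xc0]
t2 = [0xed, 0xc0, 0xa9, 0xc0]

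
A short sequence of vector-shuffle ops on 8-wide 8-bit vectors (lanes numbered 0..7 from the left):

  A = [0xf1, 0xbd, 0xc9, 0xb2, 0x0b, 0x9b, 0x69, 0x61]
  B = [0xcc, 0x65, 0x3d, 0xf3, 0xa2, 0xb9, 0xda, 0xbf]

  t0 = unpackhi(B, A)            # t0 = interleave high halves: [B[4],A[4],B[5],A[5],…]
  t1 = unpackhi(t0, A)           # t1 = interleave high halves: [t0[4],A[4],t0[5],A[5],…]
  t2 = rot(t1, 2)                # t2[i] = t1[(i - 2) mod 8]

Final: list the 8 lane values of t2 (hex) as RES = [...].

RES = [0x61, 0x61, 0xda, 0x0b, 0x69, 0x9b, 0xbf, 0x69]

t0 = [0xa2, 0x0b, 0xb9, 0x9b, 0xda, 0x69, 0xbf, 0x61]
t1 = [0xda, 0x0b, 0x69, 0x9b, 0xbf, 0x69, 0x61, 0x61]
t2 = [0x61, 0x61, 0xda, 0x0b, 0x69, 0x9b, 0xbf, 0x69]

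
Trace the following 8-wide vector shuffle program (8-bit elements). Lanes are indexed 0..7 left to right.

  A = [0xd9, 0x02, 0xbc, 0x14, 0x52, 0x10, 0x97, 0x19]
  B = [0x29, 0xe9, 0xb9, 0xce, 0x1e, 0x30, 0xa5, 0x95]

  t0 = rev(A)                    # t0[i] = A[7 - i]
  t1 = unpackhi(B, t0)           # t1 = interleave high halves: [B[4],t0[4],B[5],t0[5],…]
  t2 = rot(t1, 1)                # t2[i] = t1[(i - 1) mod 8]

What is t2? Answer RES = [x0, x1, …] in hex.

RES = [ 0xd9  0x1e  0x14  0x30  0xbc  0xa5  0x02  0x95 ]

  t0: 19 97 10 52 14 bc 02 d9
  t1: 1e 14 30 bc a5 02 95 d9
  t2: d9 1e 14 30 bc a5 02 95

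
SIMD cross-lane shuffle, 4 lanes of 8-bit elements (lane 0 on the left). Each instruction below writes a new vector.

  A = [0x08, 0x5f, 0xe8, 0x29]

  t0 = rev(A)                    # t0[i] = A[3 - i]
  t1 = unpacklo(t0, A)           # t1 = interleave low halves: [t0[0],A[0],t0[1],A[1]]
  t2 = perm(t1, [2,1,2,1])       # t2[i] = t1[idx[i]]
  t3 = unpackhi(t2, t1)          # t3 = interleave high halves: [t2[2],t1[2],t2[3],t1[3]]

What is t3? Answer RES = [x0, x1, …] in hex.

  t0: 29 e8 5f 08
  t1: 29 08 e8 5f
  t2: e8 08 e8 08
  t3: e8 e8 08 5f

RES = [0xe8, 0xe8, 0x08, 0x5f]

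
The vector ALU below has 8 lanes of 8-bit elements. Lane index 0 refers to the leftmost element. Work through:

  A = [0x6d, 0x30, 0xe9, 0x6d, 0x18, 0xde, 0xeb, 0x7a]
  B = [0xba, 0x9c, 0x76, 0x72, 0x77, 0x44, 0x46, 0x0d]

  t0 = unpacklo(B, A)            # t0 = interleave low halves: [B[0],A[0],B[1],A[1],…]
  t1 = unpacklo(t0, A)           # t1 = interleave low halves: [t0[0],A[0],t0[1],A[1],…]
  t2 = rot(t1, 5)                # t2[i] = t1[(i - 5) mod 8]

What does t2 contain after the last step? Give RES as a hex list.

t0 = [0xba, 0x6d, 0x9c, 0x30, 0x76, 0xe9, 0x72, 0x6d]
t1 = [0xba, 0x6d, 0x6d, 0x30, 0x9c, 0xe9, 0x30, 0x6d]
t2 = [0x30, 0x9c, 0xe9, 0x30, 0x6d, 0xba, 0x6d, 0x6d]

RES = [0x30, 0x9c, 0xe9, 0x30, 0x6d, 0xba, 0x6d, 0x6d]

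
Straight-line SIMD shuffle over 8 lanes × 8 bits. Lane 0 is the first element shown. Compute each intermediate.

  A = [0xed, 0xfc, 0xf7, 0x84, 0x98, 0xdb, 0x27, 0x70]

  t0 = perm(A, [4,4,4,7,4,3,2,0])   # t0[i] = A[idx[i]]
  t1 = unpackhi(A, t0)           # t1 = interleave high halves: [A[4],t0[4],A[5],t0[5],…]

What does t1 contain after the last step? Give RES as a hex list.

  t0: 98 98 98 70 98 84 f7 ed
  t1: 98 98 db 84 27 f7 70 ed

RES = [ 0x98  0x98  0xdb  0x84  0x27  0xf7  0x70  0xed ]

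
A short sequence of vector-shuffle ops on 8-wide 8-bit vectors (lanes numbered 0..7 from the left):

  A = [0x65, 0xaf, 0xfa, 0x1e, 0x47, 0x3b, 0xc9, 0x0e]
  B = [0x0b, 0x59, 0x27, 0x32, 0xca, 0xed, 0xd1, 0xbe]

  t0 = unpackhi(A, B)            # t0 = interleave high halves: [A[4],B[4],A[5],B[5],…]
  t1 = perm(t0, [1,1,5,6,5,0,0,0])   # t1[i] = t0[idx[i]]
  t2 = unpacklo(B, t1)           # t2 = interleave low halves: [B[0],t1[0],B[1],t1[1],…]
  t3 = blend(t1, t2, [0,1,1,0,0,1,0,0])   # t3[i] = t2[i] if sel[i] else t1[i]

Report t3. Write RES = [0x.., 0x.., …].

  t0: 47 ca 3b ed c9 d1 0e be
  t1: ca ca d1 0e d1 47 47 47
  t2: 0b ca 59 ca 27 d1 32 0e
  t3: ca ca 59 0e d1 d1 47 47

RES = [0xca, 0xca, 0x59, 0x0e, 0xd1, 0xd1, 0x47, 0x47]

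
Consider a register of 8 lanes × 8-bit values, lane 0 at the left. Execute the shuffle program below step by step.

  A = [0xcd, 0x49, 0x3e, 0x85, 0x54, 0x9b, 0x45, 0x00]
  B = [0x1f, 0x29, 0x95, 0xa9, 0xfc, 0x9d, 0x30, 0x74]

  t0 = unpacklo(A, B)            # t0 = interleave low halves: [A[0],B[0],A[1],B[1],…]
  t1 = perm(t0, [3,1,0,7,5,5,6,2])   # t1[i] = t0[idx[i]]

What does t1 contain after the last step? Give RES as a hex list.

RES = [ 0x29  0x1f  0xcd  0xa9  0x95  0x95  0x85  0x49 ]

  t0: cd 1f 49 29 3e 95 85 a9
  t1: 29 1f cd a9 95 95 85 49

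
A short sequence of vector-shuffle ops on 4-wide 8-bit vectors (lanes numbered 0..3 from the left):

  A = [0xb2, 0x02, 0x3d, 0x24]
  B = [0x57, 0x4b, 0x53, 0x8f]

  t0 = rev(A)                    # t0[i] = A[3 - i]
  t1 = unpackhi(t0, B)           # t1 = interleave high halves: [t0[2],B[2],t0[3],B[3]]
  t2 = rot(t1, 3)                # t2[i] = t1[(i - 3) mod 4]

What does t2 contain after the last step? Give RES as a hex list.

t0 = [0x24, 0x3d, 0x02, 0xb2]
t1 = [0x02, 0x53, 0xb2, 0x8f]
t2 = [0x53, 0xb2, 0x8f, 0x02]

RES = [ 0x53  0xb2  0x8f  0x02 ]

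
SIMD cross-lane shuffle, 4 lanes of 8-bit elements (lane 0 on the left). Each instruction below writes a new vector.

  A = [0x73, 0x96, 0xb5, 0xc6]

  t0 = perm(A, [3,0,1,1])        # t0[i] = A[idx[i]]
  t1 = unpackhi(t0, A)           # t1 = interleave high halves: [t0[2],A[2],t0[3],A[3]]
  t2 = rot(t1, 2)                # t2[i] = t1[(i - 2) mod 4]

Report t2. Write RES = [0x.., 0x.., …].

  t0: c6 73 96 96
  t1: 96 b5 96 c6
  t2: 96 c6 96 b5

RES = [ 0x96  0xc6  0x96  0xb5 ]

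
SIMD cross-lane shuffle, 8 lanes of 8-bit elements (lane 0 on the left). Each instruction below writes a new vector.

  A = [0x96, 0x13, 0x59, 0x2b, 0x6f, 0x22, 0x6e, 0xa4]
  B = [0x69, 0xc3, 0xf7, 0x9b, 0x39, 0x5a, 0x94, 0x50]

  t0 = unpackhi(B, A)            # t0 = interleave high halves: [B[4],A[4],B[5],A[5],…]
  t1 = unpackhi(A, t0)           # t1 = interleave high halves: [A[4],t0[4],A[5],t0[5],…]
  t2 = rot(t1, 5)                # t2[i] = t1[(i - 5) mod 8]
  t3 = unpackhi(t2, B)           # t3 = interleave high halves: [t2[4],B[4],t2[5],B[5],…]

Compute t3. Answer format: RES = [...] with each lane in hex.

  t0: 39 6f 5a 22 94 6e 50 a4
  t1: 6f 94 22 6e 6e 50 a4 a4
  t2: 6e 6e 50 a4 a4 6f 94 22
  t3: a4 39 6f 5a 94 94 22 50

RES = [0xa4, 0x39, 0x6f, 0x5a, 0x94, 0x94, 0x22, 0x50]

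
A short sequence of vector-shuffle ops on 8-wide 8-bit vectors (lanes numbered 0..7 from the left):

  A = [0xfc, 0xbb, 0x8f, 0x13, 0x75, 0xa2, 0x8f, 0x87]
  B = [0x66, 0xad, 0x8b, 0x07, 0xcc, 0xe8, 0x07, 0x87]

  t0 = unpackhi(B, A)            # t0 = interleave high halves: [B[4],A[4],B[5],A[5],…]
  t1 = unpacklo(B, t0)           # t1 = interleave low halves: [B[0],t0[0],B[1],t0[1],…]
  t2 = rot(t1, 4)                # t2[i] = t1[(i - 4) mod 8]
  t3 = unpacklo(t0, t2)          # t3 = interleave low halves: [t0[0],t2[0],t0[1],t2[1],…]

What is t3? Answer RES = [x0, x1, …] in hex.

RES = [ 0xcc  0x8b  0x75  0xe8  0xe8  0x07  0xa2  0xa2 ]

t0 = [0xcc, 0x75, 0xe8, 0xa2, 0x07, 0x8f, 0x87, 0x87]
t1 = [0x66, 0xcc, 0xad, 0x75, 0x8b, 0xe8, 0x07, 0xa2]
t2 = [0x8b, 0xe8, 0x07, 0xa2, 0x66, 0xcc, 0xad, 0x75]
t3 = [0xcc, 0x8b, 0x75, 0xe8, 0xe8, 0x07, 0xa2, 0xa2]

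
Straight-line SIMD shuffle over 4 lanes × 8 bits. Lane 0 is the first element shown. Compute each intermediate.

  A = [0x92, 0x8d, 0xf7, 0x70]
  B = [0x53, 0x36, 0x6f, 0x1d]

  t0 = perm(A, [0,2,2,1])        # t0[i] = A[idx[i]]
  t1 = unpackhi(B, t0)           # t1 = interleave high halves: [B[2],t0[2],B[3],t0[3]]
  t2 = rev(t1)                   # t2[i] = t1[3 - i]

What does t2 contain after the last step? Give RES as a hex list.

RES = [0x8d, 0x1d, 0xf7, 0x6f]

  t0: 92 f7 f7 8d
  t1: 6f f7 1d 8d
  t2: 8d 1d f7 6f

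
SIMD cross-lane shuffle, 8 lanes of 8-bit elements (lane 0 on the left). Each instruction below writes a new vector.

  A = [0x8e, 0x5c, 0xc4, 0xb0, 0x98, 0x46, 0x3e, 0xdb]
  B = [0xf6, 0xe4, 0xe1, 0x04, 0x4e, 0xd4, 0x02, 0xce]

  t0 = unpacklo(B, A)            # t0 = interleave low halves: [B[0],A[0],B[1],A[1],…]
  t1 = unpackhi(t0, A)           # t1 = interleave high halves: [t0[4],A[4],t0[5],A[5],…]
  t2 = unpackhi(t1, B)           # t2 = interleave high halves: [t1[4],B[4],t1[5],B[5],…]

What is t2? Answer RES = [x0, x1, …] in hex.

RES = [0x04, 0x4e, 0x3e, 0xd4, 0xb0, 0x02, 0xdb, 0xce]

  t0: f6 8e e4 5c e1 c4 04 b0
  t1: e1 98 c4 46 04 3e b0 db
  t2: 04 4e 3e d4 b0 02 db ce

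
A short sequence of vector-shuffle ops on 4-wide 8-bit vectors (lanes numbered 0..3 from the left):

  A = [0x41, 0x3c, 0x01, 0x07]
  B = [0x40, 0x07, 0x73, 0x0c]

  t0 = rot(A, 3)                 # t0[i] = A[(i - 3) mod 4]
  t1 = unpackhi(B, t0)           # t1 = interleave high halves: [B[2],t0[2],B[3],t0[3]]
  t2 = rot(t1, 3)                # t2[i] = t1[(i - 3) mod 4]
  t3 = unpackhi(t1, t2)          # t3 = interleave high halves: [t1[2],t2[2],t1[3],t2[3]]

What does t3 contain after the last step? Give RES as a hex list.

  t0: 3c 01 07 41
  t1: 73 07 0c 41
  t2: 07 0c 41 73
  t3: 0c 41 41 73

RES = [0x0c, 0x41, 0x41, 0x73]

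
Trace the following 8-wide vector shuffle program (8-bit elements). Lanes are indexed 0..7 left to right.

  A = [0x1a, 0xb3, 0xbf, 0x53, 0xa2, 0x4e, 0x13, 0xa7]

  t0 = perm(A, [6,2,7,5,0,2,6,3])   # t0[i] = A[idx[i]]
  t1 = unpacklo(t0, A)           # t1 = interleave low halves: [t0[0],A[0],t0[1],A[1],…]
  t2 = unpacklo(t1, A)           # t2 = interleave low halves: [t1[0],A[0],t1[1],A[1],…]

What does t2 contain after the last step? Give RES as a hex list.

→ t0 |13|bf|a7|4e|1a|bf|13|53|
→ t1 |13|1a|bf|b3|a7|bf|4e|53|
→ t2 |13|1a|1a|b3|bf|bf|b3|53|

RES = [ 0x13  0x1a  0x1a  0xb3  0xbf  0xbf  0xb3  0x53 ]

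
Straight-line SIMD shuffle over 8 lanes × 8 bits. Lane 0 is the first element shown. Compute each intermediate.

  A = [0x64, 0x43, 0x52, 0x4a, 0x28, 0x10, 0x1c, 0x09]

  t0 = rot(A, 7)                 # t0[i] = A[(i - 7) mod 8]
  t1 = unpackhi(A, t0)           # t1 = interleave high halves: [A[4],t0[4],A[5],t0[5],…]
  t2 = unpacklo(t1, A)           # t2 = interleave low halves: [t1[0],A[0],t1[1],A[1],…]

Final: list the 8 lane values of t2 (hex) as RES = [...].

RES = [ 0x28  0x64  0x10  0x43  0x10  0x52  0x1c  0x4a ]

→ t0 |43|52|4a|28|10|1c|09|64|
→ t1 |28|10|10|1c|1c|09|09|64|
→ t2 |28|64|10|43|10|52|1c|4a|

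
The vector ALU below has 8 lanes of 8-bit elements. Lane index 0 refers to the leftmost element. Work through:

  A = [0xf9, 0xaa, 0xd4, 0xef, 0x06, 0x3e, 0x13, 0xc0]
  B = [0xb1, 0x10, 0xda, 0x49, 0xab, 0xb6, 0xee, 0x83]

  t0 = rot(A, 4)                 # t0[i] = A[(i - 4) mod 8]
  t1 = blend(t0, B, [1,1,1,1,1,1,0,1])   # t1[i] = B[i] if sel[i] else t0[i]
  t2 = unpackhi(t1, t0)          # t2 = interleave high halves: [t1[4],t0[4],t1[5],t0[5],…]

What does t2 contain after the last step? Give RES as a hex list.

RES = [0xab, 0xf9, 0xb6, 0xaa, 0xd4, 0xd4, 0x83, 0xef]

→ t0 |06|3e|13|c0|f9|aa|d4|ef|
→ t1 |b1|10|da|49|ab|b6|d4|83|
→ t2 |ab|f9|b6|aa|d4|d4|83|ef|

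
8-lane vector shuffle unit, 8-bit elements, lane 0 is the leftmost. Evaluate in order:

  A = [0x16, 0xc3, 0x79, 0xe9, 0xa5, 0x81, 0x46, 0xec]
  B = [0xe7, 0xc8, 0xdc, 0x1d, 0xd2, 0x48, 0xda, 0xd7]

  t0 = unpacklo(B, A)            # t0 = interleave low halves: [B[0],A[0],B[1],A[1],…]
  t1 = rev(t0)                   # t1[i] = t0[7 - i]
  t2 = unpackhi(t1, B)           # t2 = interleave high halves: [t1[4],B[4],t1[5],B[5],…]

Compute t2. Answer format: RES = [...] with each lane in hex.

  t0: e7 16 c8 c3 dc 79 1d e9
  t1: e9 1d 79 dc c3 c8 16 e7
  t2: c3 d2 c8 48 16 da e7 d7

RES = [ 0xc3  0xd2  0xc8  0x48  0x16  0xda  0xe7  0xd7 ]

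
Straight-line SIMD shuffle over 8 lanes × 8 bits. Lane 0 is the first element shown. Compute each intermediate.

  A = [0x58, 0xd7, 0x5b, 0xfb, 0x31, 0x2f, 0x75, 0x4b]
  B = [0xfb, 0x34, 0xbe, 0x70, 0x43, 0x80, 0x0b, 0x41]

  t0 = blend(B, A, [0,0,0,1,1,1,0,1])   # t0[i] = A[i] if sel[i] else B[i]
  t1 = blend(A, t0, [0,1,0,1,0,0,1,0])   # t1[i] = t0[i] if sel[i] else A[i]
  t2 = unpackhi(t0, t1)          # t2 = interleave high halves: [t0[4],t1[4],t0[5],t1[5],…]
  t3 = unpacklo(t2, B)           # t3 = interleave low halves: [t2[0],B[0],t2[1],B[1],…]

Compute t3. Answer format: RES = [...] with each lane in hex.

  t0: fb 34 be fb 31 2f 0b 4b
  t1: 58 34 5b fb 31 2f 0b 4b
  t2: 31 31 2f 2f 0b 0b 4b 4b
  t3: 31 fb 31 34 2f be 2f 70

RES = [0x31, 0xfb, 0x31, 0x34, 0x2f, 0xbe, 0x2f, 0x70]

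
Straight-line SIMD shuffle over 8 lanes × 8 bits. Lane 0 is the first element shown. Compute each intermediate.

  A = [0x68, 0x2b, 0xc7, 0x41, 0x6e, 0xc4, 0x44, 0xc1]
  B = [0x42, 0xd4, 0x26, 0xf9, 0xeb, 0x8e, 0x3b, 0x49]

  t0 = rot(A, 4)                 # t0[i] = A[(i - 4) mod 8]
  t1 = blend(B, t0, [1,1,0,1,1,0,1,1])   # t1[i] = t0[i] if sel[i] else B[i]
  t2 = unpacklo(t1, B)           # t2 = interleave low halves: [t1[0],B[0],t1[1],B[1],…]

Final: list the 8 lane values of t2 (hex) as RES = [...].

RES = [0x6e, 0x42, 0xc4, 0xd4, 0x26, 0x26, 0xc1, 0xf9]

  t0: 6e c4 44 c1 68 2b c7 41
  t1: 6e c4 26 c1 68 8e c7 41
  t2: 6e 42 c4 d4 26 26 c1 f9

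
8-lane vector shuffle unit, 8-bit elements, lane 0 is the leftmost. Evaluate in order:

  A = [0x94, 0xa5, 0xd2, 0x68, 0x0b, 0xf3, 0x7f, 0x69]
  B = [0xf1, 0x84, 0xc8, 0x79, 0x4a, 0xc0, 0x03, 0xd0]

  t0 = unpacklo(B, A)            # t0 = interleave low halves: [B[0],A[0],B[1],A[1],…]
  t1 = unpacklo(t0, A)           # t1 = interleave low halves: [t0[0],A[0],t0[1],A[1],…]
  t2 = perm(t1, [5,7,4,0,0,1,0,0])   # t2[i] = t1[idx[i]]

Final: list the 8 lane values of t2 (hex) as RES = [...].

  t0: f1 94 84 a5 c8 d2 79 68
  t1: f1 94 94 a5 84 d2 a5 68
  t2: d2 68 84 f1 f1 94 f1 f1

RES = [0xd2, 0x68, 0x84, 0xf1, 0xf1, 0x94, 0xf1, 0xf1]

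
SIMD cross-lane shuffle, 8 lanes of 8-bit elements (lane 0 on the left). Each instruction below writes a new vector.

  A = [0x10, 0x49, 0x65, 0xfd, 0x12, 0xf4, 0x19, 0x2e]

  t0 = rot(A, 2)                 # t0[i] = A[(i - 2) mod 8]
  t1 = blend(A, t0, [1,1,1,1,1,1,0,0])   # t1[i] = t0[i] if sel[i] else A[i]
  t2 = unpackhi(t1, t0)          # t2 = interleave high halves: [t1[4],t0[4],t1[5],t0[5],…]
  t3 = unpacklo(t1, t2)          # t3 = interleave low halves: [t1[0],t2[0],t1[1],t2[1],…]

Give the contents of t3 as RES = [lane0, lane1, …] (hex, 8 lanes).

RES = [0x19, 0x65, 0x2e, 0x65, 0x10, 0xfd, 0x49, 0xfd]

  t0: 19 2e 10 49 65 fd 12 f4
  t1: 19 2e 10 49 65 fd 19 2e
  t2: 65 65 fd fd 19 12 2e f4
  t3: 19 65 2e 65 10 fd 49 fd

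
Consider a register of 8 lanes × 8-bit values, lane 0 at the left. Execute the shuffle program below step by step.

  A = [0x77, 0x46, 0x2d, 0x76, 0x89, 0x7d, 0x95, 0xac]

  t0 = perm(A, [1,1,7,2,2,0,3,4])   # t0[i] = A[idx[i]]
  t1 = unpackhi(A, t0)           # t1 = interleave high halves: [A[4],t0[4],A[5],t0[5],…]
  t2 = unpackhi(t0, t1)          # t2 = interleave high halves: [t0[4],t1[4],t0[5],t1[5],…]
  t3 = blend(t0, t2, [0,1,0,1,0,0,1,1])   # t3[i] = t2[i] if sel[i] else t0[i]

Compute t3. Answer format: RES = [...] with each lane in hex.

→ t0 |46|46|ac|2d|2d|77|76|89|
→ t1 |89|2d|7d|77|95|76|ac|89|
→ t2 |2d|95|77|76|76|ac|89|89|
→ t3 |46|95|ac|76|2d|77|89|89|

RES = [ 0x46  0x95  0xac  0x76  0x2d  0x77  0x89  0x89 ]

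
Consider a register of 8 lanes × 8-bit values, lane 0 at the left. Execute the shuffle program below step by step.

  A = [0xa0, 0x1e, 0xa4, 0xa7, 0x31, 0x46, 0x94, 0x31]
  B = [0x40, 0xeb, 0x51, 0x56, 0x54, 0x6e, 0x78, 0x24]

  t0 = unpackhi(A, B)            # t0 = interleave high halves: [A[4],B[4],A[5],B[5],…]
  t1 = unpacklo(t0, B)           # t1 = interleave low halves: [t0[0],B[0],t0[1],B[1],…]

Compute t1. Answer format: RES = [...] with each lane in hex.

RES = [0x31, 0x40, 0x54, 0xeb, 0x46, 0x51, 0x6e, 0x56]

t0 = [0x31, 0x54, 0x46, 0x6e, 0x94, 0x78, 0x31, 0x24]
t1 = [0x31, 0x40, 0x54, 0xeb, 0x46, 0x51, 0x6e, 0x56]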